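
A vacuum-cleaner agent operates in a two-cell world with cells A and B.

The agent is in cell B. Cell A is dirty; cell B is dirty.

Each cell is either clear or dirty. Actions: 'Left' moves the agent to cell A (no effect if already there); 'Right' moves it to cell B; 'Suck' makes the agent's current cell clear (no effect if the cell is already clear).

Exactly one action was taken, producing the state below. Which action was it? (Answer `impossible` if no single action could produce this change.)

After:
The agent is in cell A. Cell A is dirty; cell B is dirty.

try  Left: <A|dirty|dirty>  ← match
try Right: <B|dirty|dirty>
try  Suck: <B|dirty|clear>

Left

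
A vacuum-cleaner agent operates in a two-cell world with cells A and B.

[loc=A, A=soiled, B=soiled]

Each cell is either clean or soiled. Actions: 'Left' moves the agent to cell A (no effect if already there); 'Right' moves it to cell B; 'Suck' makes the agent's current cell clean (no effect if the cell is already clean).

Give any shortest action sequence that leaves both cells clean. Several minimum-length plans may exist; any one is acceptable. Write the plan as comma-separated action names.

Suck (#1): loc=A A=clean B=soiled
Right (#2): loc=B A=clean B=soiled
Suck (#3): loc=B A=clean B=clean
min 3: Suck A + move + Suck B

Suck, Right, Suck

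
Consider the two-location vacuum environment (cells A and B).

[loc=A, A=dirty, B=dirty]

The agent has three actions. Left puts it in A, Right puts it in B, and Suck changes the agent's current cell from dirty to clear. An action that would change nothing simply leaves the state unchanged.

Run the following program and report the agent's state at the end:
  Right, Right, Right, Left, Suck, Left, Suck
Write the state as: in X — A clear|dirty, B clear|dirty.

in A — A clear, B dirty

step 1/7 (Right): in B — A dirty, B dirty
step 2/7 (Right): in B — A dirty, B dirty
step 3/7 (Right): in B — A dirty, B dirty
step 4/7 (Left): in A — A dirty, B dirty
step 5/7 (Suck): in A — A clear, B dirty
step 6/7 (Left): in A — A clear, B dirty
step 7/7 (Suck): in A — A clear, B dirty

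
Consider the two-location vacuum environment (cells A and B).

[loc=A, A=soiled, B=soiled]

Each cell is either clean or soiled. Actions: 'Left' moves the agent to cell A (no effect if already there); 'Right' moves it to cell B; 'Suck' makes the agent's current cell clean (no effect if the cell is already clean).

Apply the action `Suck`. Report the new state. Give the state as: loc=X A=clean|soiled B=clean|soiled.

loc=A A=clean B=soiled

start: loc=A A=soiled B=soiled
1) do Suck; now loc=A A=clean B=soiled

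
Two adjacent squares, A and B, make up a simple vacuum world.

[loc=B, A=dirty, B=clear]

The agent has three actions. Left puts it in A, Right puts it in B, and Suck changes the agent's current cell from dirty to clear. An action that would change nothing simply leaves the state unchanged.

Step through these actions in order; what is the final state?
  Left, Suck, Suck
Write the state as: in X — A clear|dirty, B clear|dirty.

in A — A clear, B clear

t=1 Left ⇒ in A — A dirty, B clear
t=2 Suck ⇒ in A — A clear, B clear
t=3 Suck ⇒ in A — A clear, B clear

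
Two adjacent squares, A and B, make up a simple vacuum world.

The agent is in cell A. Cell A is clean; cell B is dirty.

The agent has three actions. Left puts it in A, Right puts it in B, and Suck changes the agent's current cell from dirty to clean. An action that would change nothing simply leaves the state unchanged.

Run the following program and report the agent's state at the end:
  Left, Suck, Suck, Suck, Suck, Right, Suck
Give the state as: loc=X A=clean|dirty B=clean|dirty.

1) do Left; now loc=A A=clean B=dirty
2) do Suck; now loc=A A=clean B=dirty
3) do Suck; now loc=A A=clean B=dirty
4) do Suck; now loc=A A=clean B=dirty
5) do Suck; now loc=A A=clean B=dirty
6) do Right; now loc=B A=clean B=dirty
7) do Suck; now loc=B A=clean B=clean

loc=B A=clean B=clean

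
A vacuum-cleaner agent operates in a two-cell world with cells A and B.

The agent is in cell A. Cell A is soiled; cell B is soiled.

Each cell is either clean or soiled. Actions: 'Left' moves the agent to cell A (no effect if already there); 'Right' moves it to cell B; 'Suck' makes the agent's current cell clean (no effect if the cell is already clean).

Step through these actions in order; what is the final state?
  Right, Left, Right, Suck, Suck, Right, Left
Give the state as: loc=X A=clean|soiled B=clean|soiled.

1) do Right; now loc=B A=soiled B=soiled
2) do Left; now loc=A A=soiled B=soiled
3) do Right; now loc=B A=soiled B=soiled
4) do Suck; now loc=B A=soiled B=clean
5) do Suck; now loc=B A=soiled B=clean
6) do Right; now loc=B A=soiled B=clean
7) do Left; now loc=A A=soiled B=clean

loc=A A=soiled B=clean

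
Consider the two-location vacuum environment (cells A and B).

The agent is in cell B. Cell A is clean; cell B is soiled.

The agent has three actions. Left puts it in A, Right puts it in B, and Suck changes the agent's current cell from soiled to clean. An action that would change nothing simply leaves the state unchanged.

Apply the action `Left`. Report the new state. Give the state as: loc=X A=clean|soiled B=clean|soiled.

loc=A A=clean B=soiled

start: loc=B A=clean B=soiled
1) do Left; now loc=A A=clean B=soiled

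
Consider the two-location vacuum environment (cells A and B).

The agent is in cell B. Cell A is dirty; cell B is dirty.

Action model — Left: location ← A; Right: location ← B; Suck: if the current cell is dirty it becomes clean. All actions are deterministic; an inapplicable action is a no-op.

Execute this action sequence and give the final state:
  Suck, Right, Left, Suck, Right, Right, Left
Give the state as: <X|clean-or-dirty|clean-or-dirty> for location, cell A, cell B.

1. Suck → <B|dirty|clean>
2. Right → <B|dirty|clean>
3. Left → <A|dirty|clean>
4. Suck → <A|clean|clean>
5. Right → <B|clean|clean>
6. Right → <B|clean|clean>
7. Left → <A|clean|clean>

<A|clean|clean>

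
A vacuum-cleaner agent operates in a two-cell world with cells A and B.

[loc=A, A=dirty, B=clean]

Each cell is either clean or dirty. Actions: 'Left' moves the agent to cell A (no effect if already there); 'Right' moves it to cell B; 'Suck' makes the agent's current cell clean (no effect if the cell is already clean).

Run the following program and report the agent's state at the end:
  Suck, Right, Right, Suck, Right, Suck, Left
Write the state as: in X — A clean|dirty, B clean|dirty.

in A — A clean, B clean

t=1 Suck ⇒ in A — A clean, B clean
t=2 Right ⇒ in B — A clean, B clean
t=3 Right ⇒ in B — A clean, B clean
t=4 Suck ⇒ in B — A clean, B clean
t=5 Right ⇒ in B — A clean, B clean
t=6 Suck ⇒ in B — A clean, B clean
t=7 Left ⇒ in A — A clean, B clean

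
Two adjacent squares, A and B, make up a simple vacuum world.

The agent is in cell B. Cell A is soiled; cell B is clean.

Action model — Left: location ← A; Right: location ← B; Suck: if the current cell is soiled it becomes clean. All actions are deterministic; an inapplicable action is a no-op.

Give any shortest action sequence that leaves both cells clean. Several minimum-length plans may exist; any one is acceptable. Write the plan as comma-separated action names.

step 1/2 (Left): (A; A:soiled, B:clean)
step 2/2 (Suck): (A; A:clean, B:clean)
min 2: go A then Suck

Left, Suck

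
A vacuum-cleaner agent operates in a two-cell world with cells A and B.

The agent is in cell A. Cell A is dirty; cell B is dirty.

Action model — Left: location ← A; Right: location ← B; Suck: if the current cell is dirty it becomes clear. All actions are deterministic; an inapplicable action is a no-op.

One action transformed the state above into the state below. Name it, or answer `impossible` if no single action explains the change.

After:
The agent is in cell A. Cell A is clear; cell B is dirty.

Suck

try  Left: in A — A dirty, B dirty
try Right: in B — A dirty, B dirty
try  Suck: in A — A clear, B dirty  ← match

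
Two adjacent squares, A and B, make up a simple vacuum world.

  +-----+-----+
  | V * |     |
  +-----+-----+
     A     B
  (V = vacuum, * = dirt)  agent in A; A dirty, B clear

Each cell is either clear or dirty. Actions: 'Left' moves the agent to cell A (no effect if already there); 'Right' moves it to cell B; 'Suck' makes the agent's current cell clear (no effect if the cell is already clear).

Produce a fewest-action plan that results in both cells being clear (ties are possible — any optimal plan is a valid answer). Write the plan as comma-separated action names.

Suck (#1): in A — A clear, B clear
min 1: A is dirty, one Suck

Suck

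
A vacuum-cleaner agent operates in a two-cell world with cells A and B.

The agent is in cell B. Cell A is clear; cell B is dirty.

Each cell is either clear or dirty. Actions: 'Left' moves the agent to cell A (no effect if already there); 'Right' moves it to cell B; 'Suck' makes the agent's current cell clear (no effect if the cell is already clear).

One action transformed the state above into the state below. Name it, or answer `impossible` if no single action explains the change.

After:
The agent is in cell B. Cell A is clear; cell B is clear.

Suck

try  Left: in A — A clear, B dirty
try Right: in B — A clear, B dirty
try  Suck: in B — A clear, B clear  ← match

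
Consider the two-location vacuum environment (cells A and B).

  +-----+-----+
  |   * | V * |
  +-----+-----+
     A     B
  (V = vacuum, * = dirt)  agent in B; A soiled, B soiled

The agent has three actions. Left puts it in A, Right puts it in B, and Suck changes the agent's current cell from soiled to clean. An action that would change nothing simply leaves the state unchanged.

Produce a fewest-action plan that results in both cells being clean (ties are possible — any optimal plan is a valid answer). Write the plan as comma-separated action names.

Suck, Left, Suck

Suck (#1): <B|soiled|clean>
Left (#2): <A|soiled|clean>
Suck (#3): <A|clean|clean>
min 3: Suck B + move + Suck A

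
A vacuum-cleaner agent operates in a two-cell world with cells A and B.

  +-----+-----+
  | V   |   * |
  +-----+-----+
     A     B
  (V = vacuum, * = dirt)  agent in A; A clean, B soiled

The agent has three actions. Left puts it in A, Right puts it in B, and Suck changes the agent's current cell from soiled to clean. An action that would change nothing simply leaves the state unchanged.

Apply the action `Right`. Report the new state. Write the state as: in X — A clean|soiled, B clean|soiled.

in B — A clean, B soiled

start: in A — A clean, B soiled
1. Right → in B — A clean, B soiled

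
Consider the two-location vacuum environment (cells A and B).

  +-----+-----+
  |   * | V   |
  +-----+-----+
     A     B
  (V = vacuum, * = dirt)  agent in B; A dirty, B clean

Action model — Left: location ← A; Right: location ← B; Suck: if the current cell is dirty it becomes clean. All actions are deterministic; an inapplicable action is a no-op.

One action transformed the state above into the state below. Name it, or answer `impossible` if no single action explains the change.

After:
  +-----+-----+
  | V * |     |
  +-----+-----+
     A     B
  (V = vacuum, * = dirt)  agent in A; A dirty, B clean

Left

try  Left: in A — A dirty, B clean  ← match
try Right: in B — A dirty, B clean
try  Suck: in B — A dirty, B clean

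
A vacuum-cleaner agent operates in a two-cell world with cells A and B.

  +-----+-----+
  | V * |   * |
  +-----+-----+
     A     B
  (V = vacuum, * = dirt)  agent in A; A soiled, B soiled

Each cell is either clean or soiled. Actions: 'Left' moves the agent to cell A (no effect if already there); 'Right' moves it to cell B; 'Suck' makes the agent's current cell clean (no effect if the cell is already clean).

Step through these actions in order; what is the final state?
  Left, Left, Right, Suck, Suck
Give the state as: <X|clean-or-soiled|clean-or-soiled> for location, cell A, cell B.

<B|soiled|clean>

t=1 Left ⇒ <A|soiled|soiled>
t=2 Left ⇒ <A|soiled|soiled>
t=3 Right ⇒ <B|soiled|soiled>
t=4 Suck ⇒ <B|soiled|clean>
t=5 Suck ⇒ <B|soiled|clean>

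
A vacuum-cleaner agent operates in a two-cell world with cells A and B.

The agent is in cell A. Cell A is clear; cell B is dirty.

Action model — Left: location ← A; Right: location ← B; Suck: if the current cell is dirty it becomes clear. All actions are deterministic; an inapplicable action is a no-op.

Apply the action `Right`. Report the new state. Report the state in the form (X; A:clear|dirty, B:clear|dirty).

start: (A; A:clear, B:dirty)
[1] after Right: (B; A:clear, B:dirty)

(B; A:clear, B:dirty)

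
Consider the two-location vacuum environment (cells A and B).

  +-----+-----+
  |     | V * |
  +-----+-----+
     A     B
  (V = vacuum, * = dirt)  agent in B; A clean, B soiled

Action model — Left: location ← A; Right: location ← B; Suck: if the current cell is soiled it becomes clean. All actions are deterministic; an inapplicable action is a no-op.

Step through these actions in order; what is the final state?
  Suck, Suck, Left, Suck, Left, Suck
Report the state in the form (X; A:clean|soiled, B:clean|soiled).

(A; A:clean, B:clean)

1. Suck → (B; A:clean, B:clean)
2. Suck → (B; A:clean, B:clean)
3. Left → (A; A:clean, B:clean)
4. Suck → (A; A:clean, B:clean)
5. Left → (A; A:clean, B:clean)
6. Suck → (A; A:clean, B:clean)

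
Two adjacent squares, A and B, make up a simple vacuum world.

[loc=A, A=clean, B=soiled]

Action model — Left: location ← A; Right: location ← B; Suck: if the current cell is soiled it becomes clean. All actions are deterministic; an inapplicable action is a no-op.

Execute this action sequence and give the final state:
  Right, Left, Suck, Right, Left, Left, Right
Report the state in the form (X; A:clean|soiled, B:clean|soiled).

1) do Right; now (B; A:clean, B:soiled)
2) do Left; now (A; A:clean, B:soiled)
3) do Suck; now (A; A:clean, B:soiled)
4) do Right; now (B; A:clean, B:soiled)
5) do Left; now (A; A:clean, B:soiled)
6) do Left; now (A; A:clean, B:soiled)
7) do Right; now (B; A:clean, B:soiled)

(B; A:clean, B:soiled)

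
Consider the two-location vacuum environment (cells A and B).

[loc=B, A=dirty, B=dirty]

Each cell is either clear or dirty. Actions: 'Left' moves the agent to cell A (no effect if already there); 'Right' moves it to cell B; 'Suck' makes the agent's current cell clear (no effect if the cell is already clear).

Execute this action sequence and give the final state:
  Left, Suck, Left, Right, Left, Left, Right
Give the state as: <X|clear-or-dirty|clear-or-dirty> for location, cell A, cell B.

<B|clear|dirty>

[1] after Left: <A|dirty|dirty>
[2] after Suck: <A|clear|dirty>
[3] after Left: <A|clear|dirty>
[4] after Right: <B|clear|dirty>
[5] after Left: <A|clear|dirty>
[6] after Left: <A|clear|dirty>
[7] after Right: <B|clear|dirty>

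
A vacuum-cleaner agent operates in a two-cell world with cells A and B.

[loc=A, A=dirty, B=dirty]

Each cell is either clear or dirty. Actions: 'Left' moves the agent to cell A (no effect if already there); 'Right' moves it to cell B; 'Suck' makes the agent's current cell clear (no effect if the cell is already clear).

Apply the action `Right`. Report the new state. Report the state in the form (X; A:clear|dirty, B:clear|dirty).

(B; A:dirty, B:dirty)

start: (A; A:dirty, B:dirty)
1. Right → (B; A:dirty, B:dirty)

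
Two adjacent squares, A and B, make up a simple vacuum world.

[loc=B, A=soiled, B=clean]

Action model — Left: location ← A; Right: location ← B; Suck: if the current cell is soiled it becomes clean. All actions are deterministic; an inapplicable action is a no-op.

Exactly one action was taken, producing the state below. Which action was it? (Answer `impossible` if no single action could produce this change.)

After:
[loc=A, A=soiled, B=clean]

try  Left: loc=A A=soiled B=clean  ← match
try Right: loc=B A=soiled B=clean
try  Suck: loc=B A=soiled B=clean

Left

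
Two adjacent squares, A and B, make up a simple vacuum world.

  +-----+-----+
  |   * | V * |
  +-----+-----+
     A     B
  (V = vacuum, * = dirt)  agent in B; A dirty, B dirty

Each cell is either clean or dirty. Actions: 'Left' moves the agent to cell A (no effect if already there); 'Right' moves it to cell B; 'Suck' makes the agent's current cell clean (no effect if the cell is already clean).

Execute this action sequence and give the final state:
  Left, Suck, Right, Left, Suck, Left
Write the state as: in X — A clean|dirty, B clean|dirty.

1. Left → in A — A dirty, B dirty
2. Suck → in A — A clean, B dirty
3. Right → in B — A clean, B dirty
4. Left → in A — A clean, B dirty
5. Suck → in A — A clean, B dirty
6. Left → in A — A clean, B dirty

in A — A clean, B dirty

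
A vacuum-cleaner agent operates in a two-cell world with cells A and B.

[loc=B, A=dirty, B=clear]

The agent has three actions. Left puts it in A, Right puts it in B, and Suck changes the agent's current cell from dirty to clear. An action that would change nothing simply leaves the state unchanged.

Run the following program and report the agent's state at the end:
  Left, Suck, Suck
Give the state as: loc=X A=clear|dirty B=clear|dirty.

1. Left → loc=A A=dirty B=clear
2. Suck → loc=A A=clear B=clear
3. Suck → loc=A A=clear B=clear

loc=A A=clear B=clear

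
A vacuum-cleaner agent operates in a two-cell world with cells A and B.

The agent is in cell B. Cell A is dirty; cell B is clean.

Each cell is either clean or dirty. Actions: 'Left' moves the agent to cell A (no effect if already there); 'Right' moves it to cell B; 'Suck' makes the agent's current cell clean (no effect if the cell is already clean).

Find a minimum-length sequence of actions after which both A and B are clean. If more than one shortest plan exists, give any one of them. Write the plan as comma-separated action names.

[1] after Left: (A; A:dirty, B:clean)
[2] after Suck: (A; A:clean, B:clean)
min 2: go A then Suck

Left, Suck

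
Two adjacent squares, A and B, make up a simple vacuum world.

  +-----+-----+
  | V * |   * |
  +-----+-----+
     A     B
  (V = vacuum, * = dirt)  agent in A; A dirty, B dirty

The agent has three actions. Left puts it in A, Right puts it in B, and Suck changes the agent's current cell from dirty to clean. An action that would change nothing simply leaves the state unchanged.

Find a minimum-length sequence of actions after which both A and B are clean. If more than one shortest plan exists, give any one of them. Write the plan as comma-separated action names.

step 1/3 (Suck): in A — A clean, B dirty
step 2/3 (Right): in B — A clean, B dirty
step 3/3 (Suck): in B — A clean, B clean
min 3: Suck A + move + Suck B

Suck, Right, Suck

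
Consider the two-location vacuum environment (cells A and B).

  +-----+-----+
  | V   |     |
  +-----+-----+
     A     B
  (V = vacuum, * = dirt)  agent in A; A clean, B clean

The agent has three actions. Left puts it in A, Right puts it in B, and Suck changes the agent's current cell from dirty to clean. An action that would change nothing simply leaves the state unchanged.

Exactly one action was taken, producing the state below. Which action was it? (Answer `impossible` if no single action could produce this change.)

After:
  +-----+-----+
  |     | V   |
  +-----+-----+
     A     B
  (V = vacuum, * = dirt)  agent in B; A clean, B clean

try  Left: <A|clean|clean>
try Right: <B|clean|clean>  ← match
try  Suck: <A|clean|clean>

Right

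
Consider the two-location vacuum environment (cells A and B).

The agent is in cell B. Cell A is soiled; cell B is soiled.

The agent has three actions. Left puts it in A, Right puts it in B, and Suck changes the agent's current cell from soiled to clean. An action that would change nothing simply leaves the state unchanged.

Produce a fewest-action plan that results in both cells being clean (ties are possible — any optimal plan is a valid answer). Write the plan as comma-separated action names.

1) do Suck; now (B; A:soiled, B:clean)
2) do Left; now (A; A:soiled, B:clean)
3) do Suck; now (A; A:clean, B:clean)
min 3: Suck B + move + Suck A

Suck, Left, Suck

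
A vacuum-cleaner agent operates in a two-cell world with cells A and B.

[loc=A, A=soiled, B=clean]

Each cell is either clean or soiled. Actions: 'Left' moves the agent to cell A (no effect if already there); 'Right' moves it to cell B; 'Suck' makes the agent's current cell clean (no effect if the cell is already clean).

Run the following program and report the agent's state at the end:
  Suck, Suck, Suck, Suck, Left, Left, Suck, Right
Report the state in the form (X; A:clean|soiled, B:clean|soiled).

(B; A:clean, B:clean)

Suck (#1): (A; A:clean, B:clean)
Suck (#2): (A; A:clean, B:clean)
Suck (#3): (A; A:clean, B:clean)
Suck (#4): (A; A:clean, B:clean)
Left (#5): (A; A:clean, B:clean)
Left (#6): (A; A:clean, B:clean)
Suck (#7): (A; A:clean, B:clean)
Right (#8): (B; A:clean, B:clean)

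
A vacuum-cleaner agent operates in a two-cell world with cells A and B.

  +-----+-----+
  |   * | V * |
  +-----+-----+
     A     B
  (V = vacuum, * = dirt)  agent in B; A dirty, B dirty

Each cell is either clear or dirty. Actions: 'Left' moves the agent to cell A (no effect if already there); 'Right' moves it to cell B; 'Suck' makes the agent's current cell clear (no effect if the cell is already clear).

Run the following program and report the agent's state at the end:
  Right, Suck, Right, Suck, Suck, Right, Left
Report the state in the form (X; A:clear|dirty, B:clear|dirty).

[1] after Right: (B; A:dirty, B:dirty)
[2] after Suck: (B; A:dirty, B:clear)
[3] after Right: (B; A:dirty, B:clear)
[4] after Suck: (B; A:dirty, B:clear)
[5] after Suck: (B; A:dirty, B:clear)
[6] after Right: (B; A:dirty, B:clear)
[7] after Left: (A; A:dirty, B:clear)

(A; A:dirty, B:clear)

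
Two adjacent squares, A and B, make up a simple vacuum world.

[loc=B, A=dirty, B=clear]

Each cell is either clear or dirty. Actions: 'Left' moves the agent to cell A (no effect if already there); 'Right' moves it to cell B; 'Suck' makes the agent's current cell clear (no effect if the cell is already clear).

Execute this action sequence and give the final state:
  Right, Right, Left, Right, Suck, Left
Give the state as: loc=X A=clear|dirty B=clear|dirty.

loc=A A=dirty B=clear

1. Right → loc=B A=dirty B=clear
2. Right → loc=B A=dirty B=clear
3. Left → loc=A A=dirty B=clear
4. Right → loc=B A=dirty B=clear
5. Suck → loc=B A=dirty B=clear
6. Left → loc=A A=dirty B=clear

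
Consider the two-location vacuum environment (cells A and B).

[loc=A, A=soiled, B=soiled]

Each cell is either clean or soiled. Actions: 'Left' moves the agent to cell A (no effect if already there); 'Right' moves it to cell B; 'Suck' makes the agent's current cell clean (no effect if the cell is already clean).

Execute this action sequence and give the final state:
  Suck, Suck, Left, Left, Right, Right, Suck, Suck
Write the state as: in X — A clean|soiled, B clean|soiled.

step 1/8 (Suck): in A — A clean, B soiled
step 2/8 (Suck): in A — A clean, B soiled
step 3/8 (Left): in A — A clean, B soiled
step 4/8 (Left): in A — A clean, B soiled
step 5/8 (Right): in B — A clean, B soiled
step 6/8 (Right): in B — A clean, B soiled
step 7/8 (Suck): in B — A clean, B clean
step 8/8 (Suck): in B — A clean, B clean

in B — A clean, B clean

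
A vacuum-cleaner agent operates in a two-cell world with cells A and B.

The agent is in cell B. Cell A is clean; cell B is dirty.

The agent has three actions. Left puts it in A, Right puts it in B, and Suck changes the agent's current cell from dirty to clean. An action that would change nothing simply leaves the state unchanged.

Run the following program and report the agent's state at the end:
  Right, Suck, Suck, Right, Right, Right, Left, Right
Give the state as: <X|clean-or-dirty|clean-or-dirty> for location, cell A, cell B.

step 1/8 (Right): <B|clean|dirty>
step 2/8 (Suck): <B|clean|clean>
step 3/8 (Suck): <B|clean|clean>
step 4/8 (Right): <B|clean|clean>
step 5/8 (Right): <B|clean|clean>
step 6/8 (Right): <B|clean|clean>
step 7/8 (Left): <A|clean|clean>
step 8/8 (Right): <B|clean|clean>

<B|clean|clean>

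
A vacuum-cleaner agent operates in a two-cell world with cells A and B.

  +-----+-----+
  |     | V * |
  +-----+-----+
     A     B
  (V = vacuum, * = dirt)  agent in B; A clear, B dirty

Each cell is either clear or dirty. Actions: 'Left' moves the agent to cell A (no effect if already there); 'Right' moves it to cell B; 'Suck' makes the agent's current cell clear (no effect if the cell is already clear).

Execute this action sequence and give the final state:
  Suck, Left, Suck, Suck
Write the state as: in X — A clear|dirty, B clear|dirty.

1. Suck → in B — A clear, B clear
2. Left → in A — A clear, B clear
3. Suck → in A — A clear, B clear
4. Suck → in A — A clear, B clear

in A — A clear, B clear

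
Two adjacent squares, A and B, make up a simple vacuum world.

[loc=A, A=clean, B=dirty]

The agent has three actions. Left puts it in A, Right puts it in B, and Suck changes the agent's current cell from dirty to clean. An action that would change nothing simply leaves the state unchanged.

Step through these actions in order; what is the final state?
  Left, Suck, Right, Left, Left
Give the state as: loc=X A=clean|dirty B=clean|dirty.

loc=A A=clean B=dirty

step 1/5 (Left): loc=A A=clean B=dirty
step 2/5 (Suck): loc=A A=clean B=dirty
step 3/5 (Right): loc=B A=clean B=dirty
step 4/5 (Left): loc=A A=clean B=dirty
step 5/5 (Left): loc=A A=clean B=dirty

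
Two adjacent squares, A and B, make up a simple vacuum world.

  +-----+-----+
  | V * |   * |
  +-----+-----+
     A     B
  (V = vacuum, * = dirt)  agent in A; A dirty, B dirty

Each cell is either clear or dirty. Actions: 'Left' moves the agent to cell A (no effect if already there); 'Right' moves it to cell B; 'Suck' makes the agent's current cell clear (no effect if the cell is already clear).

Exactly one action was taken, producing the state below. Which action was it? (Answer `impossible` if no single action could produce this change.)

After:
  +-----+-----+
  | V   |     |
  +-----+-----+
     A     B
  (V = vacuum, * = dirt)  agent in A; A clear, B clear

try  Left: in A — A dirty, B dirty
try Right: in B — A dirty, B dirty
try  Suck: in A — A clear, B dirty
no single action produces the after-state

impossible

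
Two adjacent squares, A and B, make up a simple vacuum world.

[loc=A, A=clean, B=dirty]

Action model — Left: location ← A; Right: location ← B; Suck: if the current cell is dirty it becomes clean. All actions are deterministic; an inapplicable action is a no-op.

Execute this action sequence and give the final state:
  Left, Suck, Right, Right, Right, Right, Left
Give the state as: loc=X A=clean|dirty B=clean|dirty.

1. Left → loc=A A=clean B=dirty
2. Suck → loc=A A=clean B=dirty
3. Right → loc=B A=clean B=dirty
4. Right → loc=B A=clean B=dirty
5. Right → loc=B A=clean B=dirty
6. Right → loc=B A=clean B=dirty
7. Left → loc=A A=clean B=dirty

loc=A A=clean B=dirty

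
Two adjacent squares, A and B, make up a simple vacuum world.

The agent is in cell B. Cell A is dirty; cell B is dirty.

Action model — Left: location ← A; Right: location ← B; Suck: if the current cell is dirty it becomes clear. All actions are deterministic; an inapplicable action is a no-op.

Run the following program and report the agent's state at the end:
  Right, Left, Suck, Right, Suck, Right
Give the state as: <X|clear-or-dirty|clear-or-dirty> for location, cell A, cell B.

step 1/6 (Right): <B|dirty|dirty>
step 2/6 (Left): <A|dirty|dirty>
step 3/6 (Suck): <A|clear|dirty>
step 4/6 (Right): <B|clear|dirty>
step 5/6 (Suck): <B|clear|clear>
step 6/6 (Right): <B|clear|clear>

<B|clear|clear>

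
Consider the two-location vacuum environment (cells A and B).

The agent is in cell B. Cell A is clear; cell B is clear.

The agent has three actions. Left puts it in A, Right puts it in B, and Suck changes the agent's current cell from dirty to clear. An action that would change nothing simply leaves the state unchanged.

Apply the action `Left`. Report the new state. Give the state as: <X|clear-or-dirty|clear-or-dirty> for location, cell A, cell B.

<A|clear|clear>

start: <B|clear|clear>
1. Left → <A|clear|clear>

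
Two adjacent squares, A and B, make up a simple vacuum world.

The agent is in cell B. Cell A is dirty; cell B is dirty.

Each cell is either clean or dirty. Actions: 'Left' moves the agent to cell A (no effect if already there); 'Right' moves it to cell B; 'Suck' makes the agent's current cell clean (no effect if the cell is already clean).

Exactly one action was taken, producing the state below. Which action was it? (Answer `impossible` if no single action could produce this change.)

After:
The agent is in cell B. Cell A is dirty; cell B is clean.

try  Left: in A — A dirty, B dirty
try Right: in B — A dirty, B dirty
try  Suck: in B — A dirty, B clean  ← match

Suck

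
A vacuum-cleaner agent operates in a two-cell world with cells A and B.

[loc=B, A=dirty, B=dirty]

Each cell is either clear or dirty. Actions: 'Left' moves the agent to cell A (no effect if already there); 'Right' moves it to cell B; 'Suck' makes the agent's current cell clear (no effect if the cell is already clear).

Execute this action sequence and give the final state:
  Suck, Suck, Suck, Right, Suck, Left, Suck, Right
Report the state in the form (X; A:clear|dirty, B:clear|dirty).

(B; A:clear, B:clear)

Suck (#1): (B; A:dirty, B:clear)
Suck (#2): (B; A:dirty, B:clear)
Suck (#3): (B; A:dirty, B:clear)
Right (#4): (B; A:dirty, B:clear)
Suck (#5): (B; A:dirty, B:clear)
Left (#6): (A; A:dirty, B:clear)
Suck (#7): (A; A:clear, B:clear)
Right (#8): (B; A:clear, B:clear)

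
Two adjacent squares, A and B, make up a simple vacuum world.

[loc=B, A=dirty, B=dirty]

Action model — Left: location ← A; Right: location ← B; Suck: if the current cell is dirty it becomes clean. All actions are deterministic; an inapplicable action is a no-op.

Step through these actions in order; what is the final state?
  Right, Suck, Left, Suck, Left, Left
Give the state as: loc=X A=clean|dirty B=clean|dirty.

loc=A A=clean B=clean

[1] after Right: loc=B A=dirty B=dirty
[2] after Suck: loc=B A=dirty B=clean
[3] after Left: loc=A A=dirty B=clean
[4] after Suck: loc=A A=clean B=clean
[5] after Left: loc=A A=clean B=clean
[6] after Left: loc=A A=clean B=clean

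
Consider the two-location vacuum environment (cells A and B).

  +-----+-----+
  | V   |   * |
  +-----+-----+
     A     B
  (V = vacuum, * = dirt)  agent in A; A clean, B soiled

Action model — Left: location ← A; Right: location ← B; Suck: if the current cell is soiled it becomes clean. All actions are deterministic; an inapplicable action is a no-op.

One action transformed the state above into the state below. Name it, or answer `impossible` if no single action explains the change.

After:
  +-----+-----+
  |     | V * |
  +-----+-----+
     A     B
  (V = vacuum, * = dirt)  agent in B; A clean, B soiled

Right

try  Left: loc=A A=clean B=soiled
try Right: loc=B A=clean B=soiled  ← match
try  Suck: loc=A A=clean B=soiled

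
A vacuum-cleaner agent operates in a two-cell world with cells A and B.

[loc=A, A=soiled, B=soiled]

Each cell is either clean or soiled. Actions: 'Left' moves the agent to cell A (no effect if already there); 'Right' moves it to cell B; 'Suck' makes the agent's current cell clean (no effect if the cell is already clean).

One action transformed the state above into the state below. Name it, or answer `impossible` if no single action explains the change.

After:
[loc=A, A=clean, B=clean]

try  Left: <A|soiled|soiled>
try Right: <B|soiled|soiled>
try  Suck: <A|clean|soiled>
no single action produces the after-state

impossible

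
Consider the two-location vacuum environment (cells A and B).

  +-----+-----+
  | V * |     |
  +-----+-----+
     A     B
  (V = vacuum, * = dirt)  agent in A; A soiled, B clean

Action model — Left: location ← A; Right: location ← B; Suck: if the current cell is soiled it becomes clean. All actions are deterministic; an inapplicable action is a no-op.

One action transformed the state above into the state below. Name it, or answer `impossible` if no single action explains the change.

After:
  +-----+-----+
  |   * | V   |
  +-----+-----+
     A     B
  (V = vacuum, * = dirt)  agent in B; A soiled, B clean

try  Left: (A; A:soiled, B:clean)
try Right: (B; A:soiled, B:clean)  ← match
try  Suck: (A; A:clean, B:clean)

Right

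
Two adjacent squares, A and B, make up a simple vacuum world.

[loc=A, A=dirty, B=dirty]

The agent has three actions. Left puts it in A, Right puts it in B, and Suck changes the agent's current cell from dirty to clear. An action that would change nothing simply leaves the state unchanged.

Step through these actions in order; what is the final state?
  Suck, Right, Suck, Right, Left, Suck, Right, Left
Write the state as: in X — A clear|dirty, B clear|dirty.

step 1/8 (Suck): in A — A clear, B dirty
step 2/8 (Right): in B — A clear, B dirty
step 3/8 (Suck): in B — A clear, B clear
step 4/8 (Right): in B — A clear, B clear
step 5/8 (Left): in A — A clear, B clear
step 6/8 (Suck): in A — A clear, B clear
step 7/8 (Right): in B — A clear, B clear
step 8/8 (Left): in A — A clear, B clear

in A — A clear, B clear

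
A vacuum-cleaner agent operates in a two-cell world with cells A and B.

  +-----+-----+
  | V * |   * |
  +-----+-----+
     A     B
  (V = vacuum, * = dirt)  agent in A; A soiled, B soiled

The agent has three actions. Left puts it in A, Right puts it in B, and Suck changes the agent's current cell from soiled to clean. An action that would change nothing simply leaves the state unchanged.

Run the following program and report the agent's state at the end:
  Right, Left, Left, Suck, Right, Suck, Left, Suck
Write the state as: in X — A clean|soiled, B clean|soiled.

in A — A clean, B clean

1. Right → in B — A soiled, B soiled
2. Left → in A — A soiled, B soiled
3. Left → in A — A soiled, B soiled
4. Suck → in A — A clean, B soiled
5. Right → in B — A clean, B soiled
6. Suck → in B — A clean, B clean
7. Left → in A — A clean, B clean
8. Suck → in A — A clean, B clean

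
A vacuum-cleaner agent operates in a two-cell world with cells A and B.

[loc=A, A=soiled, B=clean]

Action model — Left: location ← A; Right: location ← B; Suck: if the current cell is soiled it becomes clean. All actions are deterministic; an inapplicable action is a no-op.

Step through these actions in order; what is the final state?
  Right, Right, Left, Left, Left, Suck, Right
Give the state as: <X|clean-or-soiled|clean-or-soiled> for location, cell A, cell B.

t=1 Right ⇒ <B|soiled|clean>
t=2 Right ⇒ <B|soiled|clean>
t=3 Left ⇒ <A|soiled|clean>
t=4 Left ⇒ <A|soiled|clean>
t=5 Left ⇒ <A|soiled|clean>
t=6 Suck ⇒ <A|clean|clean>
t=7 Right ⇒ <B|clean|clean>

<B|clean|clean>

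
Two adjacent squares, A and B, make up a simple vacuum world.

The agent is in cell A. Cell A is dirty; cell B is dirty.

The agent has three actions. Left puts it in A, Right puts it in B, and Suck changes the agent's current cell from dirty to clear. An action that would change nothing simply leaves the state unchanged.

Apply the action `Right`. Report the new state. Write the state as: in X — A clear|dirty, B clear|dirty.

in B — A dirty, B dirty

start: in A — A dirty, B dirty
step 1/1 (Right): in B — A dirty, B dirty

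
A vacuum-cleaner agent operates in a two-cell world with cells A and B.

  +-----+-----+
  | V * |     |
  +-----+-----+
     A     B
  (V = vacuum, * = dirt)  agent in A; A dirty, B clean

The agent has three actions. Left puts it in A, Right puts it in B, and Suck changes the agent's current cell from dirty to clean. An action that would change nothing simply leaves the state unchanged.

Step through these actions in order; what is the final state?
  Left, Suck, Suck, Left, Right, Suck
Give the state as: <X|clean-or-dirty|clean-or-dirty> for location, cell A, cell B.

<B|clean|clean>

step 1/6 (Left): <A|dirty|clean>
step 2/6 (Suck): <A|clean|clean>
step 3/6 (Suck): <A|clean|clean>
step 4/6 (Left): <A|clean|clean>
step 5/6 (Right): <B|clean|clean>
step 6/6 (Suck): <B|clean|clean>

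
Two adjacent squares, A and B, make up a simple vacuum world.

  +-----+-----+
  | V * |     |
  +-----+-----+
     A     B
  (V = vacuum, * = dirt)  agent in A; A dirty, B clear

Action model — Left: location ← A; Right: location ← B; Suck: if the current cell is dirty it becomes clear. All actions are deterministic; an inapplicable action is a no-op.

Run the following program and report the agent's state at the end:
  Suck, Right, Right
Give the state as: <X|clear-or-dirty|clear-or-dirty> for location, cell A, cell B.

<B|clear|clear>

Suck (#1): <A|clear|clear>
Right (#2): <B|clear|clear>
Right (#3): <B|clear|clear>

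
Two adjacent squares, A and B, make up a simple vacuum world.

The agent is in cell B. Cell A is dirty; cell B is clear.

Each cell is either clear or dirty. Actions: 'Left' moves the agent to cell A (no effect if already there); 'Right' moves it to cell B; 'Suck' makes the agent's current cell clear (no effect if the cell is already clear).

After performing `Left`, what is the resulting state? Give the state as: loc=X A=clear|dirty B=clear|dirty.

start: loc=B A=dirty B=clear
[1] after Left: loc=A A=dirty B=clear

loc=A A=dirty B=clear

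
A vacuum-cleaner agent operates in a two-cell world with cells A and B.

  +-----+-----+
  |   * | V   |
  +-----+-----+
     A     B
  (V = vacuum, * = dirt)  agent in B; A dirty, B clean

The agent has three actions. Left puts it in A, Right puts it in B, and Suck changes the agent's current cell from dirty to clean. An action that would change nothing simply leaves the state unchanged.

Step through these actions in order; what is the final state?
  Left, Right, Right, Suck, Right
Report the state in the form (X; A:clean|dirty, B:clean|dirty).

(B; A:dirty, B:clean)

t=1 Left ⇒ (A; A:dirty, B:clean)
t=2 Right ⇒ (B; A:dirty, B:clean)
t=3 Right ⇒ (B; A:dirty, B:clean)
t=4 Suck ⇒ (B; A:dirty, B:clean)
t=5 Right ⇒ (B; A:dirty, B:clean)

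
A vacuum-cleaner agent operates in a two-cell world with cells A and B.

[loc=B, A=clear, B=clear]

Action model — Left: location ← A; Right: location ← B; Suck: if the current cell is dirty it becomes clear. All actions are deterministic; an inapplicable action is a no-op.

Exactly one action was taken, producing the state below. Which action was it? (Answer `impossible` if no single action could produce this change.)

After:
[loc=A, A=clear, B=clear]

Left

try  Left: in A — A clear, B clear  ← match
try Right: in B — A clear, B clear
try  Suck: in B — A clear, B clear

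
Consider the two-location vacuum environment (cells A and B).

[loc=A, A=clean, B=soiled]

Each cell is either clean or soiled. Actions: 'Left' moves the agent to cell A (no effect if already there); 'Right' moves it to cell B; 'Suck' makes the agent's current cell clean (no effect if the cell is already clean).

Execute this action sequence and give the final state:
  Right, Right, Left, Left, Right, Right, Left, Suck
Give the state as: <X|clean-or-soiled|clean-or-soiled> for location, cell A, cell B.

1. Right → <B|clean|soiled>
2. Right → <B|clean|soiled>
3. Left → <A|clean|soiled>
4. Left → <A|clean|soiled>
5. Right → <B|clean|soiled>
6. Right → <B|clean|soiled>
7. Left → <A|clean|soiled>
8. Suck → <A|clean|soiled>

<A|clean|soiled>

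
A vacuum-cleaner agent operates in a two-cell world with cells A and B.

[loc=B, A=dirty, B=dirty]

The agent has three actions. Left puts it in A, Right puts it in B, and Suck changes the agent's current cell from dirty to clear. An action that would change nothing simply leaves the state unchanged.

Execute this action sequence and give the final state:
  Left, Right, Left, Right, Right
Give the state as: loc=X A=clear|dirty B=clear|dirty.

[1] after Left: loc=A A=dirty B=dirty
[2] after Right: loc=B A=dirty B=dirty
[3] after Left: loc=A A=dirty B=dirty
[4] after Right: loc=B A=dirty B=dirty
[5] after Right: loc=B A=dirty B=dirty

loc=B A=dirty B=dirty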